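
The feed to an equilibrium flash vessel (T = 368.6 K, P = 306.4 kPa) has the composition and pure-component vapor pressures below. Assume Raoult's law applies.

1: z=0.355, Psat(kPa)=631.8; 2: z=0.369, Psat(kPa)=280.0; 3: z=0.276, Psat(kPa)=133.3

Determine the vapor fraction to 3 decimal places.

Raoult's law: Kᵢ = Pᵢˢᵃᵗ/P = Pᵢˢᵃᵗ/306.4.
  K_1 = 631.8/306.4 = 2.06201, K_2 = 280.0/306.4 = 0.91384, K_3 = 133.3/306.4 = 0.43505
Iterate (Newton) starting at ψ = 0.37:
  ψ = 0.370: g = 0.0407, g' = -0.350 → ψ = 0.486
  ψ = 0.486: g = 0.0005, g' = -0.345 → ψ = 0.488
Converged at ψ = 0.488.

ψ = 0.488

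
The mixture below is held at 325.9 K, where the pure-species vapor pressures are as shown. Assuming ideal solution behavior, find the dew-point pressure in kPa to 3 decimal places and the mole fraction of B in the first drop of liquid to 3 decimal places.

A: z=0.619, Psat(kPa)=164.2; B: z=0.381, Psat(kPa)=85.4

Pdew = 121.490 kPa, x_B = 0.542

At the dew point ψ → 1, so Σzᵢ/Kᵢ = 1 with Kᵢ = Pᵢˢᵃᵗ/P ⇒ 1/P = Σzᵢ/Pᵢˢᵃᵗ.
1/P = 0.619/164.2 + 0.381/85.4 = 0.008231 ⇒ P = 121.490 kPa
xᵢ = zᵢP/Pᵢˢᵃᵗ ⇒ x_B = 0.381·121.490/85.4 = 0.542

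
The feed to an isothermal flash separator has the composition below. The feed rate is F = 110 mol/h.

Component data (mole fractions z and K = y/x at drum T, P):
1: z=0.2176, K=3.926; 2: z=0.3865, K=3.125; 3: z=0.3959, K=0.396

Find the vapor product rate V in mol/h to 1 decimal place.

V = 91.7 mol/h

Iterate (Newton) starting at ψ = 0.5:
  ψ = 0.5000: g = 0.31413, g' = -1.0138 → ψ = 0.8098
  ψ = 0.8098: g = 0.02271, g' = -0.9533 → ψ = 0.8337
  ψ = 0.8337: g = -0.00020, g' = -0.9707 → ψ = 0.8335
Converged at ψ = 0.8335.
Then V = ψ·F = 0.8335·110 = 91.7 mol/h and L = F − V = 18.3 mol/h.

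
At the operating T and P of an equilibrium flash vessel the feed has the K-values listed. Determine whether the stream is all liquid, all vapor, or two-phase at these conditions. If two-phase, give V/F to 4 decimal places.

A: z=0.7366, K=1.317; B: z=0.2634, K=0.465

two-phase, V/F = 0.5459

ΣzᵢKᵢ = 1.0926; Σzᵢ/Kᵢ = 1.1258.
Both exceed 1, so a two-phase solution exists.
Material balance + equilibrium reduce to Σ zᵢ(Kᵢ−1)/(1+ψ(Kᵢ−1)) = 0.
Iterate (Newton) starting at ψ = 0.5:
  ψ = 0.5000: g = 0.00917, g' = -0.1957 → ψ = 0.5469
  ψ = 0.5469: g = -0.00020, g' = -0.2044 → ψ = 0.5459
Converged at ψ = 0.5459.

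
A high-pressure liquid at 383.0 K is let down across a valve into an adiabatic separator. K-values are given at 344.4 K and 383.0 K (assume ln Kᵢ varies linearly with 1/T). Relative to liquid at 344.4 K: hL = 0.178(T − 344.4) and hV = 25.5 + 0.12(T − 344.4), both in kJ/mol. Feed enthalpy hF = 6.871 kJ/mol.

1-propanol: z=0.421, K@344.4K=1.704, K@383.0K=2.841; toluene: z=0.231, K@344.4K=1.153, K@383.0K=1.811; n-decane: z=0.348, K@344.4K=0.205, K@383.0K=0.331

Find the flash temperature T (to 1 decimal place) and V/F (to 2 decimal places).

Adiabatic flash: solve Rachford–Rice at each trial T, then check hF = ψ·hV(T) + (1−ψ)·hL(T).
  T = 344.4 K: K = (1.704, 1.153, 0.205), RR gives ψ = 0.125, H_out = 3.182 kJ/mol
  T = 383.0 K: K = (2.841, 1.811, 0.331), RR gives ψ = 0.723, H_out = 23.680 kJ/mol
  T = 363.7 K: K = (2.230, 1.462, 0.264), RR gives ψ = 0.503, H_out = 15.692 kJ/mol
  T = 354.0 K: K = (1.955, 1.302, 0.233), RR gives ψ = 0.350, H_out = 10.429 kJ/mol
  T = 349.2 K: K = (1.827, 1.226, 0.219), RR gives ψ = 0.250, H_out = 7.168 kJ/mol
  T = 346.8 K: K = (1.765, 1.189, 0.212), RR gives ψ = 0.192, H_out = 5.286 kJ/mol
Linear interpolation between T = 346.8 (H_out = 5.286) and T = 349.2 (H_out = 7.168) on hF = 6.871 gives T ≈ 348.8 K, at which ψ = 0.24.

T = 348.8 K, V/F = 0.24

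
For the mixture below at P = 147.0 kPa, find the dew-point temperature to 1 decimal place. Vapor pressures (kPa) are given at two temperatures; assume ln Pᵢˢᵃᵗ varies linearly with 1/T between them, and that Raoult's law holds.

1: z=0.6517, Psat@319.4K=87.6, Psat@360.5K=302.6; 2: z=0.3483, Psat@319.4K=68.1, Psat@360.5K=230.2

Dew-point temperature: Σzᵢ·P/Pᵢˢᵃᵗ(T) = 1. Interpolate ln Pᵢˢᵃᵗ = aᵢ + bᵢ/T.
  T = 319.4 K: ΣzᵢP/Pᵢˢᵃᵗ = 1.8454
  T = 360.5 K: ΣzᵢP/Pᵢˢᵃᵗ = 0.5390
  T = 339.9 K: ΣzᵢP/Pᵢˢᵃᵗ = 0.9623
  T = 329.6 K: ΣzᵢP/Pᵢˢᵃᵗ = 1.3213
  T = 334.8 K: ΣzᵢP/Pᵢˢᵃᵗ = 1.1232
  T = 337.4 K: ΣzᵢP/Pᵢˢᵃᵗ = 1.0375
Interpolating between 337.4 K and 339.9 K gives T ≈ 338.6 K.

T = 338.6 K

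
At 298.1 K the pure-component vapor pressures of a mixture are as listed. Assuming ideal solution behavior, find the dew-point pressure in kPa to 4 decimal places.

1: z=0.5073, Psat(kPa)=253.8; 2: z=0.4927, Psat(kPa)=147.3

At the dew point ψ → 1, so Σzᵢ/Kᵢ = 1 with Kᵢ = Pᵢˢᵃᵗ/P ⇒ 1/P = Σzᵢ/Pᵢˢᵃᵗ.
1/P = 0.5073/253.8 + 0.4927/147.3 = 0.0053437 ⇒ P = 187.1365 kPa

Pdew = 187.1365 kPa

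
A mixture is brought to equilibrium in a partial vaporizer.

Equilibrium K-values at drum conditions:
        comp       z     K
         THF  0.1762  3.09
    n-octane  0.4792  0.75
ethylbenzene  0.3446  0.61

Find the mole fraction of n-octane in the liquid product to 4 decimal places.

x_n-octane = 0.5012

Rachford–Rice: g(V/F) = Σ zᵢ(Kᵢ−1)/(1+V/F(Kᵢ−1)) = 0.
Check two-phase: ΣzᵢKᵢ = 1.1141 > 1 and Σzᵢ/Kᵢ = 1.2609 > 1, so g(0) = 0.1141 > 0 and g(1) = -0.2609 < 0.
Newton–Raphson from V/F = 0.5:
  V/F = 0.5000: g = -0.12379, g' = -0.3040 → V/F = 0.0929
  V/F = 0.0929: g = 0.04631, g' = -0.6276 → V/F = 0.1667
  V/F = 0.1667: g = 0.00438, g' = -0.5159 → V/F = 0.1751
  V/F = 0.1751: g = 0.00004, g' = -0.5056 → V/F = 0.1752
Converged at V/F = 0.1752.
Compositions from xᵢ = zᵢ/(1+V/F(Kᵢ−1)), yᵢ = Kᵢxᵢ:
  THF: x = 0.1290, y = 0.3985
  n-octane: x = 0.5012, y = 0.3759
  ethylbenzene: x = 0.3699, y = 0.2256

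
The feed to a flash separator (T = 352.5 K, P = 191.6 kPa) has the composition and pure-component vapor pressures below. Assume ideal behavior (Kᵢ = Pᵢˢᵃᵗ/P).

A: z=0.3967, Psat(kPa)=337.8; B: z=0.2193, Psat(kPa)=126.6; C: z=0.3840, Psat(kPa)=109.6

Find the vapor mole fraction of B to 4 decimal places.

y_B = 0.1561

Raoult's law: Kᵢ = Pᵢˢᵃᵗ/P = Pᵢˢᵃᵗ/191.6.
  K_A = 337.8/191.6 = 1.763048, K_B = 126.6/191.6 = 0.660752, K_C = 109.6/191.6 = 0.572025
Rachford–Rice: g(ψ) = Σ zᵢ(Kᵢ−1)/(1+ψ(Kᵢ−1)) = 0.
Feasibility: ΣzᵢKᵢ = 1.0640, Σzᵢ/Kᵢ = 1.2282 — both > 1, two phases present.
Newton iteration, ψ⁰ = 0.46:
  ψ = 0.4600: g = -0.06872, g' = -0.2710 → ψ = 0.2064
  ψ = 0.2064: g = 0.00124, g' = -0.2862 → ψ = 0.2108
Converged at ψ = 0.2108.
Compositions from xᵢ = zᵢ/(1+ψ(Kᵢ−1)), yᵢ = Kᵢxᵢ:
  A: x = 0.3417, y = 0.6025
  B: x = 0.2362, y = 0.1561
  C: x = 0.4221, y = 0.2414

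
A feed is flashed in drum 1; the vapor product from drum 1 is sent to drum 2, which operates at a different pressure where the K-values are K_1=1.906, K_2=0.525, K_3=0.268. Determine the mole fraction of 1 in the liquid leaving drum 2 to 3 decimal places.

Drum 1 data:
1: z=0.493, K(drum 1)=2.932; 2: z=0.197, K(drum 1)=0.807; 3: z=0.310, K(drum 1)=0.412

Drum 1:
Rachford–Rice: g(ψ₁) = Σ zᵢ(Kᵢ−1)/(1+ψ₁(Kᵢ−1)) = 0.
Check two-phase: ΣzᵢKᵢ = 1.732 > 1 and Σzᵢ/Kᵢ = 1.165 > 1, so g(0) = 0.732 > 0 and g(1) = -0.165 < 0.
Newton–Raphson from ψ₁ = 0.5:
  ψ₁ = 0.500: g = 0.1842, g' = -0.700 → ψ₁ = 0.763
  ψ₁ = 0.763: g = 0.0097, g' = -0.663 → ψ₁ = 0.778
Converged at ψ₁ = 0.778.
Drum-1 compositions:
  1: x = 0.197, y = 0.578
  2: x = 0.232, y = 0.187
  3: x = 0.571, y = 0.235
Drum-2 feed = drum-1 vapor: z₂ = (0.5776, 0.1871, 0.2353).
Drum 2:
Rachford–Rice: g(ψ₂) = Σ zᵢ(Kᵢ−1)/(1+ψ₂(Kᵢ−1)) = 0.
Check two-phase: ΣzᵢKᵢ = 1.262 > 1 and Σzᵢ/Kᵢ = 1.537 > 1, so g(0) = 0.262 > 0 and g(1) = -0.537 < 0.
Newton–Raphson from ψ₂ = 0.45:
  ψ₂ = 0.450: g = 0.0019, g' = -0.588 → ψ₂ = 0.453
Converged at ψ₂ = 0.453.
  1: x = 0.409, y = 0.780
  2: x = 0.238, y = 0.125
  3: x = 0.352, y = 0.094

x_1 (drum 2) = 0.409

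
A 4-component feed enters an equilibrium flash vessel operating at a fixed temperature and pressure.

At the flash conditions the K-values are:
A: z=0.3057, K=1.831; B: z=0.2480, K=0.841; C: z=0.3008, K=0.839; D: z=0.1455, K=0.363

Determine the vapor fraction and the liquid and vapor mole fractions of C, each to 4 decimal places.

Material balance + equilibrium reduce to Σ zᵢ(Kᵢ−1)/(1+ψ(Kᵢ−1)) = 0.
Feasibility: ΣzᵢKᵢ = 1.0735, Σzᵢ/Kᵢ = 1.2212 — both > 1, two phases present.
Iterate (Newton) starting at ψ = 0.5:
  ψ = 0.5000: g = -0.05204, g' = -0.2491 → ψ = 0.2911
  ψ = 0.2911: g = -0.00138, g' = -0.2413 → ψ = 0.2854
Converged at ψ = 0.2854.
Compositions from xᵢ = zᵢ/(1+ψ(Kᵢ−1)), yᵢ = Kᵢxᵢ:
  A: x = 0.2471, y = 0.4524
  B: x = 0.2598, y = 0.2185
  C: x = 0.3153, y = 0.2645
  D: x = 0.1778, y = 0.0646

ψ = 0.2854, x_C = 0.3153, y_C = 0.2645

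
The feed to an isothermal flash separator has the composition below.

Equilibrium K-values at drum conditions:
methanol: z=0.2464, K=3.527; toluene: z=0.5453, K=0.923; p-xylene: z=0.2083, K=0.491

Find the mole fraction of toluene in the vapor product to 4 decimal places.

y_toluene = 0.5340

Rachford–Rice: g(V/F) = Σ zᵢ(Kᵢ−1)/(1+V/F(Kᵢ−1)) = 0.
g(0) = ΣzᵢKᵢ − 1 = 0.4746 and g(1) = 1 − Σzᵢ/Kᵢ = -0.0849, so a root lies in (0, 1).
Iterate (Newton) starting at V/F = 0.5:
  V/F = 0.5000: g = 0.08920, g' = -0.4077 → V/F = 0.7188
  V/F = 0.7188: g = 0.00944, g' = -0.3362 → V/F = 0.7469
  V/F = 0.7469: g = 0.00005, g' = -0.3328 → V/F = 0.7470
Converged at V/F = 0.7470.
Compositions from xᵢ = zᵢ/(1+V/F(Kᵢ−1)), yᵢ = Kᵢxᵢ:
  methanol: x = 0.0853, y = 0.3009
  toluene: x = 0.5786, y = 0.5340
  p-xylene: x = 0.3361, y = 0.1650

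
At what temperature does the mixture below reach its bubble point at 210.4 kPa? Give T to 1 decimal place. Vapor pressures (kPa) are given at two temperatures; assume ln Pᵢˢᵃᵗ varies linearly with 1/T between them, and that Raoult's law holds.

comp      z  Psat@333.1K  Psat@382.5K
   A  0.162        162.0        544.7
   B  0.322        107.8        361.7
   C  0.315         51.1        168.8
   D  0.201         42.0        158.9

T = 368.2 K

Bubble-point temperature: ΣzᵢPᵢˢᵃᵗ(T) = P. Interpolate ln Pᵢˢᵃᵗ = aᵢ + bᵢ/T.
  T = 333.1 K: ΣzᵢPᵢˢᵃᵗ = 85.49 kPa
  T = 382.5 K: ΣzᵢPᵢˢᵃᵗ = 289.82 kPa
  T = 357.8 K: ΣzᵢPᵢˢᵃᵗ = 164.16 kPa
  T = 370.1 K: ΣzᵢPᵢˢᵃᵗ = 219.93 kPa
  T = 364.0 K: ΣzᵢPᵢˢᵃᵗ = 190.70 kPa
  T = 367.1 K: ΣzᵢPᵢˢᵃᵗ = 205.16 kPa
  T = 368.6 K: ΣzᵢPᵢˢᵃᵗ = 212.45 kPa
Interpolating between 367.1 K and 368.6 K gives T ≈ 368.2 K.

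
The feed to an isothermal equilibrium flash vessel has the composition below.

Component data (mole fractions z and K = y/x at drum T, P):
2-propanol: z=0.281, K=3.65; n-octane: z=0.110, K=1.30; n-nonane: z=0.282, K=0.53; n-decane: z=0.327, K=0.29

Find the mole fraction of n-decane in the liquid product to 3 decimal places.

Let ψ = V/F and solve Σ zᵢ(Kᵢ−1)/(1+ψ(Kᵢ−1)) = 0.
g(0) = ΣzᵢKᵢ − 1 = 0.413 and g(1) = 1 − Σzᵢ/Kᵢ = -0.821, so a root lies in (0, 1).
Newton–Raphson from ψ = 0.5:
  ψ = 0.500: g = -0.1842, g' = -0.875 → ψ = 0.289
  ψ = 0.289: g = 0.0061, g' = -0.985 → ψ = 0.296
Converged at ψ = 0.296.
Compositions from xᵢ = zᵢ/(1+ψ(Kᵢ−1)), yᵢ = Kᵢxᵢ:
  2-propanol: x = 0.158, y = 0.575
  n-octane: x = 0.101, y = 0.131
  n-nonane: x = 0.328, y = 0.174
  n-decane: x = 0.414, y = 0.120

x_n-decane = 0.414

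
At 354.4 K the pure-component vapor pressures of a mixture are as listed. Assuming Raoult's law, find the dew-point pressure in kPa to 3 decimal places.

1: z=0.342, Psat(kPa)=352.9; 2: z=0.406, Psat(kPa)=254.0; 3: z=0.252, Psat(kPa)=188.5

Pdew = 256.121 kPa

At the dew point ψ → 1, so Σzᵢ/Kᵢ = 1 with Kᵢ = Pᵢˢᵃᵗ/P ⇒ 1/P = Σzᵢ/Pᵢˢᵃᵗ.
1/P = 0.342/352.9 + 0.406/254.0 + 0.252/188.5 = 0.003904 ⇒ P = 256.121 kPa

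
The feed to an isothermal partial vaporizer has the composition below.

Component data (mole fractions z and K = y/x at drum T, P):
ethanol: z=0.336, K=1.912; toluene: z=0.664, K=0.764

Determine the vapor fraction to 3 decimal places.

ψ = 0.696

Rachford–Rice: g(ψ) = Σ zᵢ(Kᵢ−1)/(1+ψ(Kᵢ−1)) = 0.
Check two-phase: ΣzᵢKᵢ = 1.150 > 1 and Σzᵢ/Kᵢ = 1.045 > 1, so g(0) = 0.150 > 0 and g(1) = -0.045 < 0.
Binary case is linear: z₁(K₁−1)(1+ψ(K₂−1)) + z₂(K₂−1)(1+ψ(K₁−1)) = 0
⇒ ψ = [z₁(K₁−1)+z₂(K₂−1)] / [−(K₁−1)(K₂−1)] = 0.1497/0.2152 = 0.696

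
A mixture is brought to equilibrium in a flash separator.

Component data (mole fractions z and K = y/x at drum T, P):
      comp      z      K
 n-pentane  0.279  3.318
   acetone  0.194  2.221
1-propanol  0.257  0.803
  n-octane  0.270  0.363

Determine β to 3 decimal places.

Iterate (Newton) starting at β = 0.5:
  β = 0.500: g = 0.1381, g' = -0.681 → β = 0.703
  β = 0.703: g = 0.0034, g' = -0.673 → β = 0.708
Converged at β = 0.708.

β = 0.708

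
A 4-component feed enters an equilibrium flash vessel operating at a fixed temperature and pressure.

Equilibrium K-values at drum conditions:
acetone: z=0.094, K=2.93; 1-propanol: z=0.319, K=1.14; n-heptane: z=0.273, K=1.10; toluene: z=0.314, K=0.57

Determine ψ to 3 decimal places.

ψ = 0.439

Let ψ = V/F and solve Σ zᵢ(Kᵢ−1)/(1+ψ(Kᵢ−1)) = 0.
Check two-phase: ΣzᵢKᵢ = 1.118 > 1 and Σzᵢ/Kᵢ = 1.111 > 1, so g(0) = 0.118 > 0 and g(1) = -0.111 < 0.
Newton iteration, ψ⁰ = 0.45:
  ψ = 0.450: g = -0.0022, g' = -0.198 → ψ = 0.439
Converged at ψ = 0.439.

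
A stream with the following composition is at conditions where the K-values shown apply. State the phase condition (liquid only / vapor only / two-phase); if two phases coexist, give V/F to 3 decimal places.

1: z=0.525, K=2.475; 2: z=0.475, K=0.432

ΣzᵢKᵢ = 1.505; Σzᵢ/Kᵢ = 1.312.
Both exceed 1, so a two-phase solution exists.
Binary case is linear: z₁(K₁−1)(1+ψ(K₂−1)) + z₂(K₂−1)(1+ψ(K₁−1)) = 0
⇒ ψ = [z₁(K₁−1)+z₂(K₂−1)] / [−(K₁−1)(K₂−1)] = 0.5046/0.8378 = 0.602

two-phase, V/F = 0.602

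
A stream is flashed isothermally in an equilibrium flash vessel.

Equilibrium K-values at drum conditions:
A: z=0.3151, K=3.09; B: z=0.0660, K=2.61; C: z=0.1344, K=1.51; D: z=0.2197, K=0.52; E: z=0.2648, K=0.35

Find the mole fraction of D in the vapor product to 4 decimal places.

Newton iteration, ψ⁰ = 0.5:
  ψ = 0.5000: g = 0.04177, g' = -0.7370 → ψ = 0.5567
  ψ = 0.5567: g = 0.00021, g' = -0.7318 → ψ = 0.5570
Converged at ψ = 0.5570.
Compositions from xᵢ = zᵢ/(1+ψ(Kᵢ−1)), yᵢ = Kᵢxᵢ:
  A: x = 0.1456, y = 0.4499
  B: x = 0.0348, y = 0.0908
  C: x = 0.1047, y = 0.1581
  D: x = 0.2999, y = 0.1559
  E: x = 0.4151, y = 0.1453

y_D = 0.1559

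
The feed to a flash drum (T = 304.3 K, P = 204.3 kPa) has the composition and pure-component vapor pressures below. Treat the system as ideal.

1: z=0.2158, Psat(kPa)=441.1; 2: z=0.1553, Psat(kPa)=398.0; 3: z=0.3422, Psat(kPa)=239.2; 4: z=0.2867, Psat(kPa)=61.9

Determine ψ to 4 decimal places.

Raoult's law: Kᵢ = Pᵢˢᵃᵗ/P = Pᵢˢᵃᵗ/204.3.
  K_1 = 441.1/204.3 = 2.159080, K_2 = 398.0/204.3 = 1.948116, K_3 = 239.2/204.3 = 1.170827, K_4 = 61.9/204.3 = 0.302986
Newton iteration, ψ⁰ = 0.62:
  ψ = 0.6200: g = -0.06078, g' = -0.5936 → ψ = 0.5176
  ψ = 0.5176: g = -0.00381, g' = -0.5254 → ψ = 0.5104
  ψ = 0.5104: g = -0.00001, g' = -0.5219 → ψ = 0.5103
Converged at ψ = 0.5103.

ψ = 0.5103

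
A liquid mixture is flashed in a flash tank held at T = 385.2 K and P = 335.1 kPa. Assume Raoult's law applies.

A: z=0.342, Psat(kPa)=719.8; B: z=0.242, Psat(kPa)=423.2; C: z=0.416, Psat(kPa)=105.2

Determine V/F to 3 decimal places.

V/F = 0.285

Raoult's law: Kᵢ = Pᵢˢᵃᵗ/P = Pᵢˢᵃᵗ/335.1.
  K_A = 719.8/335.1 = 2.14802, K_B = 423.2/335.1 = 1.26291, K_C = 105.2/335.1 = 0.31394
Rachford–Rice: g(V/F) = Σ zᵢ(Kᵢ−1)/(1+V/F(Kᵢ−1)) = 0.
Feasibility: ΣzᵢKᵢ = 1.171, Σzᵢ/Kᵢ = 1.676 — both > 1, two phases present.
Newton iteration, V/F⁰ = 0.4:
  V/F = 0.400: g = -0.0667, g' = -0.597 → V/F = 0.288
  V/F = 0.288: g = -0.0016, g' = -0.573 → V/F = 0.285
Converged at V/F = 0.285.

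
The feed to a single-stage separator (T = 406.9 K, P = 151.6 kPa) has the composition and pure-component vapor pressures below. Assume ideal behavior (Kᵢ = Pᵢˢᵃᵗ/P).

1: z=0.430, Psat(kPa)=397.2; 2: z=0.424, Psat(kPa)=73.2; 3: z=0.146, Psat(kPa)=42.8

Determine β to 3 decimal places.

β = 0.399

Raoult's law: Kᵢ = Pᵢˢᵃᵗ/P = Pᵢˢᵃᵗ/151.6.
  K_1 = 397.2/151.6 = 2.62005, K_2 = 73.2/151.6 = 0.48285, K_3 = 42.8/151.6 = 0.28232
Newton–Raphson from β = 0.5:
  β = 0.500: g = -0.0743, g' = -0.734 → β = 0.399
Converged at β = 0.399.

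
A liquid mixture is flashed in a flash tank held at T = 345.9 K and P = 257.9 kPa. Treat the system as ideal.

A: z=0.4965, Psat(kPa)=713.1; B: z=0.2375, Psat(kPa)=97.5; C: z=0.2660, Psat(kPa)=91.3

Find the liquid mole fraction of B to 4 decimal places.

x_B = 0.3437

Raoult's law: Kᵢ = Pᵢˢᵃᵗ/P = Pᵢˢᵃᵗ/257.9.
  K_A = 713.1/257.9 = 2.765025, K_B = 97.5/257.9 = 0.378054, K_C = 91.3/257.9 = 0.354013
Let β = V/F and solve Σ zᵢ(Kᵢ−1)/(1+β(Kᵢ−1)) = 0.
g(0) = ΣzᵢKᵢ − 1 = 0.5568 and g(1) = 1 − Σzᵢ/Kᵢ = -0.5592, so a root lies in (0, 1).
Iterate (Newton) starting at β = 0.5:
  β = 0.5000: g = -0.00268, g' = -0.8722 → β = 0.4969
Converged at β = 0.4969.
Compositions from xᵢ = zᵢ/(1+β(Kᵢ−1)), yᵢ = Kᵢxᵢ:
  A: x = 0.2645, y = 0.7314
  B: x = 0.3437, y = 0.1300
  C: x = 0.3918, y = 0.1387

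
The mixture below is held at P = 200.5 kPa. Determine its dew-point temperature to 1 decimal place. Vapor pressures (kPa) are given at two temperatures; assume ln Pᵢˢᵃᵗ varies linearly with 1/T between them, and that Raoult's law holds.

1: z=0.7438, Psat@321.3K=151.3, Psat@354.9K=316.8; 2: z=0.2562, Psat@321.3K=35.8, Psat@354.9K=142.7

Dew-point temperature: Σzᵢ·P/Pᵢˢᵃᵗ(T) = 1. Interpolate ln Pᵢˢᵃᵗ = aᵢ + bᵢ/T.
  T = 321.3 K: ΣzᵢP/Pᵢˢᵃᵗ = 2.4205
  T = 354.9 K: ΣzᵢP/Pᵢˢᵃᵗ = 0.8307
  T = 338.1 K: ΣzᵢP/Pᵢˢᵃᵗ = 1.3632
  T = 346.5 K: ΣzᵢP/Pᵢˢᵃᵗ = 1.0547
  T = 350.7 K: ΣzᵢP/Pᵢˢᵃᵗ = 0.9341
  T = 348.6 K: ΣzᵢP/Pᵢˢᵃᵗ = 0.9920
Interpolating between 346.5 K and 348.6 K gives T ≈ 348.3 K.

T = 348.3 K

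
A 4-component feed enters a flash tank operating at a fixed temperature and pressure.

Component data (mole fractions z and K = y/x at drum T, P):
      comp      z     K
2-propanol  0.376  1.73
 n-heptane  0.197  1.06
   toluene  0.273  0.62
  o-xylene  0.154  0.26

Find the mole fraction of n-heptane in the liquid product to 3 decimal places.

Rachford–Rice: g(ψ) = Σ zᵢ(Kᵢ−1)/(1+ψ(Kᵢ−1)) = 0.
g(0) = ΣzᵢKᵢ − 1 = 0.069 and g(1) = 1 − Σzᵢ/Kᵢ = -0.436, so a root lies in (0, 1).
Newton–Raphson from ψ = 0.5:
  ψ = 0.500: g = -0.0964, g' = -0.381 → ψ = 0.247
  ψ = 0.247: g = -0.0097, g' = -0.319 → ψ = 0.216
Converged at ψ = 0.216.
Compositions from xᵢ = zᵢ/(1+ψ(Kᵢ−1)), yᵢ = Kᵢxᵢ:
  2-propanol: x = 0.325, y = 0.562
  n-heptane: x = 0.194, y = 0.206
  toluene: x = 0.297, y = 0.184
  o-xylene: x = 0.183, y = 0.048

x_n-heptane = 0.194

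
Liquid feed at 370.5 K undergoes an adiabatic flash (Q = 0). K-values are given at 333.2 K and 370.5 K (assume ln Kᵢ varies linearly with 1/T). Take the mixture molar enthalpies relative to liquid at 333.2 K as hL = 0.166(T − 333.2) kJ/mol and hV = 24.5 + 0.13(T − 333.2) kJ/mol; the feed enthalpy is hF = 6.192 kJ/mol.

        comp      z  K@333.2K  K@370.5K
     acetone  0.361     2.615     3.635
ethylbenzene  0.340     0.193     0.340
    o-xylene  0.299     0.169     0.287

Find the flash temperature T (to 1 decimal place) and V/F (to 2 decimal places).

Adiabatic flash: solve Rachford–Rice at each trial T, then check hF = ψ·hV(T) + (1−ψ)·hL(T).
  T = 333.2 K: K = (2.615, 0.193, 0.169), RR gives ψ = 0.046, H_out = 1.115 kJ/mol
  T = 370.5 K: K = (3.635, 0.340, 0.287), RR gives ψ = 0.284, H_out = 12.779 kJ/mol
  T = 351.9 K: K = (3.112, 0.260, 0.224), RR gives ψ = 0.174, H_out = 7.256 kJ/mol
  T = 342.5 K: K = (2.858, 0.225, 0.195), RR gives ψ = 0.114, H_out = 4.287 kJ/mol
  T = 347.2 K: K = (2.984, 0.242, 0.209), RR gives ψ = 0.145, H_out = 5.794 kJ/mol
  T = 349.5 K: K = (3.046, 0.251, 0.216), RR gives ψ = 0.159, H_out = 6.515 kJ/mol
Linear interpolation between T = 347.2 (H_out = 5.794) and T = 349.5 (H_out = 6.515) on hF = 6.192 gives T ≈ 348.5 K, at which ψ = 0.15.

T = 348.5 K, V/F = 0.15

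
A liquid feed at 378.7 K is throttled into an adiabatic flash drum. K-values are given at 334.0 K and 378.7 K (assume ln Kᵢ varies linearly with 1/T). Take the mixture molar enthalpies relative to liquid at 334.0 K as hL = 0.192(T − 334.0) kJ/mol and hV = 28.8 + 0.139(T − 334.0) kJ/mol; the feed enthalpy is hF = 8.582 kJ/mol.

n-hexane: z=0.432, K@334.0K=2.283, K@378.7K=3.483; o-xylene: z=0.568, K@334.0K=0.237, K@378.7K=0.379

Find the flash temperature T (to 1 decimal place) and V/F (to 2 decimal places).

T = 345.2 K, V/F = 0.23

Adiabatic flash: solve Rachford–Rice at each trial T, then check hF = ψ·hV(T) + (1−ψ)·hL(T).
  T = 334.0 K: K = (2.283, 0.237), RR gives ψ = 0.123, H_out = 3.556 kJ/mol
  T = 378.7 K: K = (3.483, 0.379), RR gives ψ = 0.467, H_out = 20.923 kJ/mol
  T = 356.4 K: K = (2.859, 0.304), RR gives ψ = 0.315, H_out = 13.010 kJ/mol
  T = 345.2 K: K = (2.564, 0.270), RR gives ψ = 0.228, H_out = 8.591 kJ/mol
  T = 339.6 K: K = (2.422, 0.253), RR gives ψ = 0.179, H_out = 6.173 kJ/mol
  T = 342.4 K: K = (2.492, 0.261), RR gives ψ = 0.204, H_out = 7.404 kJ/mol
  T = 343.8 K: K = (2.528, 0.265), RR gives ψ = 0.216, H_out = 8.002 kJ/mol
Linear interpolation between T = 343.8 (H_out = 8.002) and T = 345.2 (H_out = 8.591) on hF = 8.582 gives T ≈ 345.2 K, at which ψ = 0.23.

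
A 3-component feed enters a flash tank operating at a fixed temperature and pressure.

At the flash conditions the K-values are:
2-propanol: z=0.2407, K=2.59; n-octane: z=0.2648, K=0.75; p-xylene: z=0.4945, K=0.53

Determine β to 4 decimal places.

β = 0.1321

Newton–Raphson from β = 0.67:
  β = 0.6700: g = -0.23346, g' = -0.3993 → β = 0.0853
  β = 0.0853: g = 0.02724, g' = -0.6077 → β = 0.1301
  β = 0.1301: g = 0.00112, g' = -0.5594 → β = 0.1321
Converged at β = 0.1321.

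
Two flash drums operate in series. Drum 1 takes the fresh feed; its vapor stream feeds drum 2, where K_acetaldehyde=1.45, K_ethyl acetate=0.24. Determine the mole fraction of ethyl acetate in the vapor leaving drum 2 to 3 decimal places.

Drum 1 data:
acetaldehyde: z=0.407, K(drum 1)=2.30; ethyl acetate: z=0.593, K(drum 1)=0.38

y_ethyl acetate (drum 2) = 0.089

Drum 1:
Binary case is linear: z₁(K₁−1)(1+ψ₁(K₂−1)) + z₂(K₂−1)(1+ψ₁(K₁−1)) = 0
⇒ ψ₁ = [z₁(K₁−1)+z₂(K₂−1)] / [−(K₁−1)(K₂−1)] = 0.1614/0.8060 = 0.200
Drum-1 compositions:
  acetaldehyde: x = 0.323, y = 0.743
  ethyl acetate: x = 0.677, y = 0.257
Drum-2 feed = drum-1 vapor: z₂ = (0.7427, 0.2573).
Drum 2:
Rachford–Rice: g(ψ₂) = Σ zᵢ(Kᵢ−1)/(1+ψ₂(Kᵢ−1)) = 0.
Feasibility: ΣzᵢKᵢ = 1.139, Σzᵢ/Kᵢ = 1.584 — both > 1, two phases present.
Newton–Raphson from ψ₂ = 0.5:
  ψ₂ = 0.500: g = -0.0426, g' = -0.487 → ψ₂ = 0.413
  ψ₂ = 0.413: g = -0.0030, g' = -0.422 → ψ₂ = 0.406
  ψ₂ = 0.406: g = -0.0000, g' = -0.418 → ψ₂ = 0.405
Converged at ψ₂ = 0.405.
  acetaldehyde: x = 0.628, y = 0.911
  ethyl acetate: x = 0.372, y = 0.089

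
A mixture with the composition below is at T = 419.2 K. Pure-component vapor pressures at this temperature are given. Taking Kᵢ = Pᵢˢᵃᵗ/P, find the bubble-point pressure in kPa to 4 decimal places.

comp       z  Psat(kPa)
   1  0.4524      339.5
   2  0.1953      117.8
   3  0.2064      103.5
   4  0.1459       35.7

Pbub = 203.1672 kPa

At the bubble point ψ → 0, so ΣzᵢKᵢ = 1 with Kᵢ = Pᵢˢᵃᵗ/P ⇒ P = ΣzᵢPᵢˢᵃᵗ.
P = 0.4524·339.5 + 0.1953·117.8 + 0.2064·103.5 + 0.1459·35.7 = 203.1672 kPa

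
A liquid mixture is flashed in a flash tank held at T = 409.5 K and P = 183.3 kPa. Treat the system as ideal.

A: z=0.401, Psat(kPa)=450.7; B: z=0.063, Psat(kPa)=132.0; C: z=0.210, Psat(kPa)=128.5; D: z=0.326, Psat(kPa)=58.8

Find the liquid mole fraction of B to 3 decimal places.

x_B = 0.070

Raoult's law: Kᵢ = Pᵢˢᵃᵗ/P = Pᵢˢᵃᵗ/183.3.
  K_A = 450.7/183.3 = 2.45881, K_B = 132.0/183.3 = 0.72013, K_C = 128.5/183.3 = 0.70104, K_D = 58.8/183.3 = 0.32079
Material balance + equilibrium reduce to Σ zᵢ(Kᵢ−1)/(1+V/F(Kᵢ−1)) = 0.
Feasibility: ΣzᵢKᵢ = 1.283, Σzᵢ/Kᵢ = 1.566 — both > 1, two phases present.
Iterate (Newton) starting at V/F = 0.65:
  V/F = 0.650: g = -0.1957, g' = -0.743 → V/F = 0.387
  V/F = 0.387: g = -0.0171, g' = -0.656 → V/F = 0.361
Converged at V/F = 0.361.
Compositions from xᵢ = zᵢ/(1+V/F(Kᵢ−1)), yᵢ = Kᵢxᵢ:
  A: x = 0.263, y = 0.646
  B: x = 0.070, y = 0.050
  C: x = 0.235, y = 0.165
  D: x = 0.432, y = 0.139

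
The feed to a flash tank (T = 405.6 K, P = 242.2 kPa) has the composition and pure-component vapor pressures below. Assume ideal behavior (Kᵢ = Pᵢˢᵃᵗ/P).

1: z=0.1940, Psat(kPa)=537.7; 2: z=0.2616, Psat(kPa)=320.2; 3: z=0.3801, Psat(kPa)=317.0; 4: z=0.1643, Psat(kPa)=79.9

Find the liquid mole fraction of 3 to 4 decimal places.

x_3 = 0.2984

Raoult's law: Kᵢ = Pᵢˢᵃᵗ/P = Pᵢˢᵃᵗ/242.2.
  K_1 = 537.7/242.2 = 2.220066, K_2 = 320.2/242.2 = 1.322048, K_3 = 317.0/242.2 = 1.308836, K_4 = 79.9/242.2 = 0.329893
Rachford–Rice: g(β) = Σ zᵢ(Kᵢ−1)/(1+β(Kᵢ−1)) = 0.
g(0) = ΣzᵢKᵢ − 1 = 0.3282 and g(1) = 1 − Σzᵢ/Kᵢ = -0.0737, so a root lies in (0, 1).
Iterate (Newton) starting at β = 0.5:
  β = 0.5000: g = 0.15569, g' = -0.3256 → β = 0.9782
  β = 0.9782: g = -0.05743, g' = -0.7186 → β = 0.8982
  β = 0.8982: g = -0.00640, g' = -0.5698 → β = 0.8870
  β = 0.8870: g = -0.00009, g' = -0.5538 → β = 0.8868
Converged at β = 0.8868.
Compositions from xᵢ = zᵢ/(1+β(Kᵢ−1)), yᵢ = Kᵢxᵢ:
  1: x = 0.0932, y = 0.2069
  2: x = 0.2035, y = 0.2690
  3: x = 0.2984, y = 0.3905
  4: x = 0.4050, y = 0.1336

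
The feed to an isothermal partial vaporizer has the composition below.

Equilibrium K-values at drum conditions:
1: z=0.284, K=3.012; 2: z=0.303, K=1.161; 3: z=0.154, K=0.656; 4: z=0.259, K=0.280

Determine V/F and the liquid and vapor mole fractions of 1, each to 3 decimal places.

V/F = 0.461, x_1 = 0.147, y_1 = 0.444

Material balance + equilibrium reduce to Σ zᵢ(Kᵢ−1)/(1+V/F(Kᵢ−1)) = 0.
Feasibility: ΣzᵢKᵢ = 1.381, Σzᵢ/Kᵢ = 1.515 — both > 1, two phases present.
Newton iteration, V/F⁰ = 0.4:
  V/F = 0.400: g = 0.0391, g' = -0.649 → V/F = 0.460
  V/F = 0.460: g = 0.0003, g' = -0.643 → V/F = 0.461
Converged at V/F = 0.461.
Compositions from xᵢ = zᵢ/(1+V/F(Kᵢ−1)), yᵢ = Kᵢxᵢ:
  1: x = 0.147, y = 0.444
  2: x = 0.282, y = 0.327
  3: x = 0.183, y = 0.120
  4: x = 0.388, y = 0.109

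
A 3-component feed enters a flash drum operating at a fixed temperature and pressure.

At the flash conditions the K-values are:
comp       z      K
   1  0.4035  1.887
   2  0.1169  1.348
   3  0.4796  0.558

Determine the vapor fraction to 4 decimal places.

ψ = 0.5330

Material balance + equilibrium reduce to Σ zᵢ(Kᵢ−1)/(1+ψ(Kᵢ−1)) = 0.
Feasibility: ΣzᵢKᵢ = 1.1866, Σzᵢ/Kᵢ = 1.1601 — both > 1, two phases present.
Newton–Raphson from ψ = 0.5:
  ψ = 0.5000: g = 0.01047, g' = -0.3170 → ψ = 0.5330
Converged at ψ = 0.5330.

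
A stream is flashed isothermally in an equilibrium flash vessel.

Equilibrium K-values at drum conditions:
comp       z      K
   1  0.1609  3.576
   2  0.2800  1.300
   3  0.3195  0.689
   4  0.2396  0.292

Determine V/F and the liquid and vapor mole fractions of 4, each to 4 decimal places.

V/F = 0.2765, x_4 = 0.2979, y_4 = 0.0870

Rachford–Rice: g(V/F) = Σ zᵢ(Kᵢ−1)/(1+V/F(Kᵢ−1)) = 0.
Check two-phase: ΣzᵢKᵢ = 1.2295 > 1 and Σzᵢ/Kᵢ = 1.5446 > 1, so g(0) = 0.2295 > 0 and g(1) = -0.5446 < 0.
Newton iteration, V/F⁰ = 0.36:
  V/F = 0.3600: g = -0.04869, g' = -0.5635 → V/F = 0.2736
  V/F = 0.2736: g = 0.00177, g' = -0.6106 → V/F = 0.2765
Converged at V/F = 0.2765.
Compositions from xᵢ = zᵢ/(1+V/F(Kᵢ−1)), yᵢ = Kᵢxᵢ:
  1: x = 0.0940, y = 0.3360
  2: x = 0.2586, y = 0.3361
  3: x = 0.3496, y = 0.2408
  4: x = 0.2979, y = 0.0870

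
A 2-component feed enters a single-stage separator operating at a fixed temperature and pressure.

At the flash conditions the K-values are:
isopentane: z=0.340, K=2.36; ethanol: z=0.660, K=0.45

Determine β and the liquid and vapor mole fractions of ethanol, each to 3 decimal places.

β = 0.133, x_ethanol = 0.712, y_ethanol = 0.320

Binary case is linear: z₁(K₁−1)(1+β(K₂−1)) + z₂(K₂−1)(1+β(K₁−1)) = 0
⇒ β = [z₁(K₁−1)+z₂(K₂−1)] / [−(K₁−1)(K₂−1)] = 0.0994/0.7480 = 0.133
Compositions from xᵢ = zᵢ/(1+β(Kᵢ−1)), yᵢ = Kᵢxᵢ:
  isopentane: x = 0.288, y = 0.680
  ethanol: x = 0.712, y = 0.320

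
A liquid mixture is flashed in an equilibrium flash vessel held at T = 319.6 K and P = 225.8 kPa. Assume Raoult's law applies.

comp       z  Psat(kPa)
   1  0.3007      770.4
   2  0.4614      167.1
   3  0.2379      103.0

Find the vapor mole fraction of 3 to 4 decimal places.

y_3 = 0.1519

Raoult's law: Kᵢ = Pᵢˢᵃᵗ/P = Pᵢˢᵃᵗ/225.8.
  K_1 = 770.4/225.8 = 3.411869, K_2 = 167.1/225.8 = 0.740035, K_3 = 103.0/225.8 = 0.456156
Newton–Raphson from V/F = 0.69:
  V/F = 0.6900: g = -0.08104, g' = -0.4730 → V/F = 0.5187
  V/F = 0.5187: g = 0.00333, g' = -0.5234 → V/F = 0.5250
  V/F = 0.5250: g = 0.00001, g' = -0.5202 → V/F = 0.5251
Converged at V/F = 0.5251.
Compositions from xᵢ = zᵢ/(1+V/F(Kᵢ−1)), yᵢ = Kᵢxᵢ:
  1: x = 0.1327, y = 0.4527
  2: x = 0.5343, y = 0.3954
  3: x = 0.3330, y = 0.1519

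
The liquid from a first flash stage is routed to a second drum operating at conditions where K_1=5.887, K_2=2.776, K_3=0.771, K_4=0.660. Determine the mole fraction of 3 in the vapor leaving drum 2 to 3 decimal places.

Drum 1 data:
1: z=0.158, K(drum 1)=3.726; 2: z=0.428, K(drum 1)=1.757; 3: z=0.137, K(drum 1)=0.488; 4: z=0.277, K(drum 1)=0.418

y_3 (drum 2) = 0.195

Drum 1:
Newton–Raphson from ψ₁ = 0.5:
  ψ₁ = 0.500: g = 0.0956, g' = -0.591 → ψ₁ = 0.662
  ψ₁ = 0.662: g = 0.0011, g' = -0.589 → ψ₁ = 0.664
Converged at ψ₁ = 0.664.
Drum-1 compositions:
  1: x = 0.056, y = 0.210
  2: x = 0.285, y = 0.501
  3: x = 0.208, y = 0.101
  4: x = 0.451, y = 0.189
Drum-2 feed = drum-1 liquid: z₂ = (0.0562, 0.2849, 0.2075, 0.4514).
Drum 2:
Let ψ₂ = V/F and solve Σ zᵢ(Kᵢ−1)/(1+ψ₂(Kᵢ−1)) = 0.
g(0) = ΣzᵢKᵢ − 1 = 0.580 and g(1) = 1 − Σzᵢ/Kᵢ = -0.065, so a root lies in (0, 1).
Newton–Raphson from ψ₂ = 0.38:
  ψ₂ = 0.380: g = 0.1700, g' = -0.567 → ψ₂ = 0.680
  ψ₂ = 0.680: g = 0.0369, g' = -0.360 → ψ₂ = 0.782
  ψ₂ = 0.782: g = 0.0017, g' = -0.328 → ψ₂ = 0.788
Converged at ψ₂ = 0.788.
  1: x = 0.012, y = 0.068
  2: x = 0.119, y = 0.330
  3: x = 0.253, y = 0.195
  4: x = 0.616, y = 0.407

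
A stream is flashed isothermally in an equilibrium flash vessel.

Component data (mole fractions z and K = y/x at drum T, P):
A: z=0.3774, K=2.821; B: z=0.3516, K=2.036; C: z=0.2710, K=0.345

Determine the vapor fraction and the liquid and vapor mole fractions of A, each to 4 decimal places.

Rachford–Rice: g(ψ) = Σ zᵢ(Kᵢ−1)/(1+ψ(Kᵢ−1)) = 0.
Check two-phase: ΣzᵢKᵢ = 1.8740 > 1 and Σzᵢ/Kᵢ = 1.0920 > 1, so g(0) = 0.8740 > 0 and g(1) = -0.0920 < 0.
Iterate (Newton) starting at ψ = 0.5:
  ψ = 0.5000: g = 0.33573, g' = -0.7637 → ψ = 0.9396
  ψ = 0.9396: g = -0.02350, g' = -1.0534 → ψ = 0.9173
  ψ = 0.9173: g = -0.00056, g' = -1.0044 → ψ = 0.9167
Converged at ψ = 0.9167.
Compositions from xᵢ = zᵢ/(1+ψ(Kᵢ−1)), yᵢ = Kᵢxᵢ:
  A: x = 0.1414, y = 0.3988
  B: x = 0.1803, y = 0.3672
  C: x = 0.6783, y = 0.2340

ψ = 0.9167, x_A = 0.1414, y_A = 0.3988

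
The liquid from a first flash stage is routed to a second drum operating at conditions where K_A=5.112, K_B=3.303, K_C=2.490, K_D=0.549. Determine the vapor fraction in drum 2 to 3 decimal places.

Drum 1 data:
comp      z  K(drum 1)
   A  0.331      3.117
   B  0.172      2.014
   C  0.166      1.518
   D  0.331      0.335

Drum 1:
Let ψ₁ = V/F and solve Σ zᵢ(Kᵢ−1)/(1+ψ₁(Kᵢ−1)) = 0.
Feasibility: ΣzᵢKᵢ = 1.741, Σzᵢ/Kᵢ = 1.289 — both > 1, two phases present.
Newton–Raphson from ψ₁ = 0.5:
  ψ₁ = 0.500: g = 0.1947, g' = -0.785 → ψ₁ = 0.748
  ψ₁ = 0.748: g = -0.0057, g' = -0.882 → ψ₁ = 0.742
Converged at ψ₁ = 0.742.
Drum-1 compositions:
  A: x = 0.129, y = 0.401
  B: x = 0.098, y = 0.198
  C: x = 0.120, y = 0.182
  D: x = 0.653, y = 0.219
Drum-2 feed = drum-1 liquid: z₂ = (0.1288, 0.0982, 0.1199, 0.6531).
Drum 2:
Material balance + equilibrium reduce to Σ zᵢ(Kᵢ−1)/(1+ψ₂(Kᵢ−1)) = 0.
Check two-phase: ΣzᵢKᵢ = 1.640 > 1 and Σzᵢ/Kᵢ = 1.293 > 1, so g(0) = 0.640 > 0 and g(1) = -0.293 < 0.
Iterate (Newton) starting at ψ₂ = 0.57:
  ψ₂ = 0.570: g = -0.0437, g' = -0.611 → ψ₂ = 0.498
  ψ₂ = 0.498: g = 0.0015, g' = -0.656 → ψ₂ = 0.501
Converged at ψ₂ = 0.501.
  A: x = 0.042, y = 0.215
  B: x = 0.046, y = 0.151
  C: x = 0.069, y = 0.171
  D: x = 0.844, y = 0.463

V/F (drum 2) = 0.501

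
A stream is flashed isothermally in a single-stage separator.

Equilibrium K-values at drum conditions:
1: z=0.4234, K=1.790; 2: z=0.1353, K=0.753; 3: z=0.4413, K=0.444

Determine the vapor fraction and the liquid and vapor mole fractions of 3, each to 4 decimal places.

ψ = 0.1413, x_3 = 0.4789, y_3 = 0.2126

Let ψ = V/F and solve Σ zᵢ(Kᵢ−1)/(1+ψ(Kᵢ−1)) = 0.
g(0) = ΣzᵢKᵢ − 1 = 0.0557 and g(1) = 1 − Σzᵢ/Kᵢ = -0.4101, so a root lies in (0, 1).
Newton–Raphson from ψ = 0.5:
  ψ = 0.5000: g = -0.13819, g' = -0.4082 → ψ = 0.1615
  ψ = 0.1615: g = -0.00773, g' = -0.3815 → ψ = 0.1412
  ψ = 0.1412: g = 0.00002, g' = -0.3834 → ψ = 0.1413
Converged at ψ = 0.1413.
Compositions from xᵢ = zᵢ/(1+ψ(Kᵢ−1)), yᵢ = Kᵢxᵢ:
  1: x = 0.3809, y = 0.6818
  2: x = 0.1402, y = 0.1056
  3: x = 0.4789, y = 0.2126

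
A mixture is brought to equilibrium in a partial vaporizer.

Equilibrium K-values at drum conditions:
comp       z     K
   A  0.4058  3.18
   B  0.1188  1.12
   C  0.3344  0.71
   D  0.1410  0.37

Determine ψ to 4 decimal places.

ψ = 0.8556

Rachford–Rice: g(ψ) = Σ zᵢ(Kᵢ−1)/(1+ψ(Kᵢ−1)) = 0.
Feasibility: ΣzᵢKᵢ = 1.7131, Σzᵢ/Kᵢ = 1.0857 — both > 1, two phases present.
Newton–Raphson from ψ = 0.42:
  ψ = 0.4200: g = 0.24417, g' = -0.6670 → ψ = 0.7860
  ψ = 0.7860: g = 0.03745, g' = -0.5301 → ψ = 0.8567
  ψ = 0.8567: g = -0.00060, g' = -0.5499 → ψ = 0.8556
Converged at ψ = 0.8556.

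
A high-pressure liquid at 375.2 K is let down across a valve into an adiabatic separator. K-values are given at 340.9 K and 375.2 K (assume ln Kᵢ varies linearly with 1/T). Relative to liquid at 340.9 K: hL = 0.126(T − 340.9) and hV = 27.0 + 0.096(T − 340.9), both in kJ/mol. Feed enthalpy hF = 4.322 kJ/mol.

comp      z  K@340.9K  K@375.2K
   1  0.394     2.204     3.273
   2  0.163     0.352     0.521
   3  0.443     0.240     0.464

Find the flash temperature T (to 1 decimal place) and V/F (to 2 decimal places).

Adiabatic flash: solve Rachford–Rice at each trial T, then check hF = ψ·hV(T) + (1−ψ)·hL(T).
  T = 340.9 K: K = (2.204, 0.352, 0.240), RR gives ψ = 0.036, H_out = 0.984 kJ/mol
  T = 375.2 K: K = (3.273, 0.521, 0.464), RR gives ψ = 0.490, H_out = 17.035 kJ/mol
  T = 358.0 K: K = (2.710, 0.432, 0.339), RR gives ψ = 0.264, H_out = 9.157 kJ/mol
  T = 349.4 K: K = (2.449, 0.391, 0.286), RR gives ψ = 0.156, H_out = 5.239 kJ/mol
  T = 345.1 K: K = (2.323, 0.371, 0.262), RR gives ψ = 0.098, H_out = 3.156 kJ/mol
  T = 347.2 K: K = (2.384, 0.380, 0.274), RR gives ψ = 0.127, H_out = 4.188 kJ/mol
Linear interpolation between T = 347.2 (H_out = 4.188) and T = 349.4 (H_out = 5.239) on hF = 4.322 gives T ≈ 347.5 K, at which ψ = 0.13.

T = 347.5 K, V/F = 0.13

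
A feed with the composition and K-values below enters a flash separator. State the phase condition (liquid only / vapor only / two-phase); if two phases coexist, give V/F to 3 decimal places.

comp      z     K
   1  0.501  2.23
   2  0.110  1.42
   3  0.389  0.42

ΣzᵢKᵢ = 1.437; Σzᵢ/Kᵢ = 1.228.
Both exceed 1, so a two-phase solution exists.
Rachford–Rice: g(ψ) = Σ zᵢ(Kᵢ−1)/(1+ψ(Kᵢ−1)) = 0.
Newton iteration, ψ⁰ = 0.5:
  ψ = 0.500: g = 0.1020, g' = -0.563 → ψ = 0.681
  ψ = 0.681: g = -0.0016, g' = -0.594 → ψ = 0.678
Converged at ψ = 0.678.

two-phase, V/F = 0.678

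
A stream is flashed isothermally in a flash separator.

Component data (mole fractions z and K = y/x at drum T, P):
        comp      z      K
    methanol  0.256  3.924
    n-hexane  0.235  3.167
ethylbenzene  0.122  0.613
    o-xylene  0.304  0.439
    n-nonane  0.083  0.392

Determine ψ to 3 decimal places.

Material balance + equilibrium reduce to Σ zᵢ(Kᵢ−1)/(1+ψ(Kᵢ−1)) = 0.
Check two-phase: ΣzᵢKᵢ = 1.990 > 1 and Σzᵢ/Kᵢ = 1.243 > 1, so g(0) = 0.990 > 0 and g(1) = -0.243 < 0.
Newton iteration, ψ⁰ = 0.5:
  ψ = 0.500: g = 0.1804, g' = -0.892 → ψ = 0.702
  ψ = 0.702: g = 0.0127, g' = -0.797 → ψ = 0.718
Converged at ψ = 0.718.

ψ = 0.718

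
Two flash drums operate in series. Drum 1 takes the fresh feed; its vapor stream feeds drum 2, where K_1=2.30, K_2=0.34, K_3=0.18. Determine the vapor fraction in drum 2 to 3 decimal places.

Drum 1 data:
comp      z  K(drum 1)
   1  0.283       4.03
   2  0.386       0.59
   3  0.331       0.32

Drum 1:
Material balance + equilibrium reduce to Σ zᵢ(Kᵢ−1)/(1+ψ₁(Kᵢ−1)) = 0.
Check two-phase: ΣzᵢKᵢ = 1.474 > 1 and Σzᵢ/Kᵢ = 1.759 > 1, so g(0) = 0.474 > 0 and g(1) = -0.759 < 0.
Iterate (Newton) starting at ψ₁ = 0.5:
  ψ₁ = 0.500: g = -0.1991, g' = -0.865 → ψ₁ = 0.270
  ψ₁ = 0.270: g = 0.0183, g' = -1.098 → ψ₁ = 0.286
  ψ₁ = 0.286: g = 0.0003, g' = -1.064 → ψ₁ = 0.287
Converged at ψ₁ = 0.287.
Drum-1 compositions:
  1: x = 0.151, y = 0.610
  2: x = 0.437, y = 0.258
  3: x = 0.411, y = 0.132
Drum-2 feed = drum-1 vapor: z₂ = (0.6104, 0.2581, 0.1316).
Drum 2:
Iterate (Newton) starting at ψ₂ = 0.54:
  ψ₂ = 0.540: g = 0.0079, g' = -0.912 → ψ₂ = 0.549
Converged at ψ₂ = 0.549.
  1: x = 0.356, y = 0.819
  2: x = 0.405, y = 0.138
  3: x = 0.239, y = 0.043

V/F (drum 2) = 0.549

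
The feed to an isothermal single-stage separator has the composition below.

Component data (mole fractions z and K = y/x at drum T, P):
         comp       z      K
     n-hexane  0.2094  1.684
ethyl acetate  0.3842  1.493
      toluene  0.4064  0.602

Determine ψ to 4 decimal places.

Material balance + equilibrium reduce to Σ zᵢ(Kᵢ−1)/(1+ψ(Kᵢ−1)) = 0.
Feasibility: ΣzᵢKᵢ = 1.1709, Σzᵢ/Kᵢ = 1.0568 — both > 1, two phases present.
Newton–Raphson from ψ = 0.5:
  ψ = 0.5000: g = 0.05675, g' = -0.2148 → ψ = 0.7642
  ψ = 0.7642: g = -0.00080, g' = -0.2245 → ψ = 0.7606
Converged at ψ = 0.7606.

ψ = 0.7606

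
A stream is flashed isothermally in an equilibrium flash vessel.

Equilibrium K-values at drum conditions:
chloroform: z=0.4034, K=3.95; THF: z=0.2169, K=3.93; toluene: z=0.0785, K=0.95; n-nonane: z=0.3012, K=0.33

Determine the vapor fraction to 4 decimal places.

Let ψ = V/F and solve Σ zᵢ(Kᵢ−1)/(1+ψ(Kᵢ−1)) = 0.
g(0) = ΣzᵢKᵢ − 1 = 1.6198 and g(1) = 1 − Σzᵢ/Kᵢ = -0.1527, so a root lies in (0, 1).
Newton iteration, ψ⁰ = 0.63:
  ψ = 0.6300: g = 0.28637, g' = -1.0646 → ψ = 0.8990
  ψ = 0.8990: g = -0.01083, g' = -1.2594 → ψ = 0.8904
  ψ = 0.8904: g = -0.00008, g' = -1.2408 → ψ = 0.8903
Converged at ψ = 0.8903.

ψ = 0.8903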